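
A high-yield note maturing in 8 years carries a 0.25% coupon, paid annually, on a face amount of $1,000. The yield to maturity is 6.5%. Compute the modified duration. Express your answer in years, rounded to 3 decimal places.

7.423 years

Periodic yield y = 0.065. First find Macaulay duration:
  t   CF        PV=CF/(1+0.065)^t    t·PV
  1         2.50         2.3474         2.3474
  2         2.50         2.2041         4.4083
  3         2.50         2.0696         6.2089
  4         2.50         1.9433         7.7732
  5         2.50         1.8247         9.1235
  6         2.50         1.7133        10.2800
  7         2.50         1.6088        11.2614
  8     1,002.50       605.7418     4,845.9341
  Σ                    619.4531     4,897.3368
P = 619.4531; Macaulay duration = 4,897.3368 / 619.4531 = 7.90590 years.
Modified duration = D_Mac / (1 + y) = 7.90590 / 1.065 = 7.42338 years.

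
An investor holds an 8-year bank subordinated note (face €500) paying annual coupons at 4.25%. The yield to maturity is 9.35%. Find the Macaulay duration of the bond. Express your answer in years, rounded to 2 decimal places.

6.72 years

Periodic yield y = 0.0935. Discount each cash flow and weight by its year:
  t   CF        PV=CF/(1+0.0935)^t    t·PV
  1        21.25        19.4330        19.4330
  2        21.25        17.7714        35.5428
  3        21.25        16.2518        48.7555
  4        21.25        14.8622        59.4489
  5        21.25        13.5914        67.9571
  6        21.25        12.4293        74.5757
  7        21.25        11.3665        79.5656
  8       521.25       254.9739     2,039.7914
  Σ                    360.6796     2,425.0701
Price P = Σ PV = 360.6796.
Macaulay duration = Σ(t·PV) / P = 2,425.0701 / 360.6796 = 6.72361 years.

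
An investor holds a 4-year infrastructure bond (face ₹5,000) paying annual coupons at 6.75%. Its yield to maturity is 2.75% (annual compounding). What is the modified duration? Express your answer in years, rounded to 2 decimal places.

3.57 years

Periodic yield y = 0.0275. First find Macaulay duration:
  t   CF        PV=CF/(1+0.0275)^t    t·PV
  1       337.50       328.4672       328.4672
  2       337.50       319.6761       639.3521
  3       337.50       311.1203       933.3608
  4     5,337.50     4,788.6221    19,154.4884
  Σ                  5,747.8856    21,055.6685
P = 5,747.8856; Macaulay duration = 21,055.6685 / 5,747.8856 = 3.66320 years.
Modified duration = D_Mac / (1 + y) = 3.66320 / 1.0275 = 3.56516 years.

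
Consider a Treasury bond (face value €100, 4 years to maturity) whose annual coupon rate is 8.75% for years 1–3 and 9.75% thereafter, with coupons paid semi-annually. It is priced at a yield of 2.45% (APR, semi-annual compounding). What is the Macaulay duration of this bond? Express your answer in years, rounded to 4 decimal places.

Periodic yield y = 0.01225. Discount each cash flow and weight by its period:
  t   CF        PV=CF/(1+0.01225)^t    t·PV
  1        4.375         4.3221         4.3221
  2        4.375         4.2698         8.5395
  3        4.375         4.2181        12.6542
  4        4.375         4.1670        16.6681
  5        4.375         4.1166        20.5830
  6        4.375         4.0668        24.4007
  7        4.875         4.4767        31.3371
  8      104.875        95.1414       761.1315
  Σ                    124.7785       879.6362
Price P = Σ PV = 124.7785.
Macaulay duration = Σ(t·PV) / P = 879.6362 / 124.7785 = 7.04958 half-year periods.
In years: 7.04958 / 2 = 3.52479 years.

3.5248 years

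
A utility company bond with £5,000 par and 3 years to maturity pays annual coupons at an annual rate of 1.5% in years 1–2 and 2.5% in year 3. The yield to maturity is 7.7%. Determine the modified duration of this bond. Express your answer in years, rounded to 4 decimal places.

Periodic yield y = 0.077. First find Macaulay duration:
  t   CF        PV=CF/(1+0.077)^t    t·PV
  1        75.00        69.6379        69.6379
  2        75.00        64.6591       129.3183
  3     5,125.00     4,102.4827    12,307.4481
  Σ                  4,236.7797    12,506.4043
P = 4,236.7797; Macaulay duration = 12,506.4043 / 4,236.7797 = 2.95187 years.
Modified duration = D_Mac / (1 + y) = 2.95187 / 1.077 = 2.74082 years.

2.7408 years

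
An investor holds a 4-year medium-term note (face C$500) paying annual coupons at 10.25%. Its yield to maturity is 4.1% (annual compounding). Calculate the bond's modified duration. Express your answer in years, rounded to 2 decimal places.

3.39 years

Periodic yield y = 0.041. First find Macaulay duration:
  t   CF        PV=CF/(1+0.041)^t    t·PV
  1        51.25        49.2315        49.2315
  2        51.25        47.2925        94.5850
  3        51.25        45.4299       136.2897
  4       551.25       469.4028     1,877.6112
  Σ                    611.3567     2,157.7174
P = 611.3567; Macaulay duration = 2,157.7174 / 611.3567 = 3.52939 years.
Modified duration = D_Mac / (1 + y) = 3.52939 / 1.041 = 3.39039 years.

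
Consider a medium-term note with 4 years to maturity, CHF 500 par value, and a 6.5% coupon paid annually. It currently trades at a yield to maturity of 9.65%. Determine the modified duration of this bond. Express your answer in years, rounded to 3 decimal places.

Periodic yield y = 0.0965. First find Macaulay duration:
  t   CF        PV=CF/(1+0.0965)^t    t·PV
  1        32.50        29.6398        29.6398
  2        32.50        27.0312        54.0625
  3        32.50        24.6523        73.9569
  4       532.50       368.3707     1,473.4828
  Σ                    449.6940     1,631.1419
P = 449.6940; Macaulay duration = 1,631.1419 / 449.6940 = 3.62723 years.
Modified duration = D_Mac / (1 + y) = 3.62723 / 1.0965 = 3.30800 years.

3.308 years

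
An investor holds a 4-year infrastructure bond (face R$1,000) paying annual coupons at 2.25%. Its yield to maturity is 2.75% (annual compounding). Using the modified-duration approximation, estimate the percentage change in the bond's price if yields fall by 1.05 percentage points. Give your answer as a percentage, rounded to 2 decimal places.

Periodic yield y = 0.0275. Modified duration first:
  t   CF        PV=CF/(1+0.0275)^t    t·PV
  1        22.50        21.8978        21.8978
  2        22.50        21.3117        42.6235
  3        22.50        20.7414        62.2241
  4     1,022.50       917.3520     3,669.4079
  Σ                    981.3029     3,796.1532
P = 981.3029; D_Mac = 3.86848 yrs; D_mod = 3.86848/(1+0.0275) = 3.76495 yrs.
ΔP/P ≈ -D_mod · Δy = -3.76495 × (-0.0105) = +0.039532 = +3.9532%.

+3.95%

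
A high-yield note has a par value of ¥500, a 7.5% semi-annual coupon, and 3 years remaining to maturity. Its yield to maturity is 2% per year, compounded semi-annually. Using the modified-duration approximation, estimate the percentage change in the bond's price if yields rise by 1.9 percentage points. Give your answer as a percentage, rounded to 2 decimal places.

Periodic yield y = 0.01. Modified duration first:
  t   CF        PV=CF/(1+0.01)^t    t·PV
  1        18.75        18.5644        18.5644
  2        18.75        18.3806        36.7611
  3        18.75        18.1986        54.5957
  4        18.75        18.0184        72.0735
  5        18.75        17.8400        89.1999
  6       518.75       488.6860     2,932.1158
  Σ                    579.6878     3,203.3104
P = 579.6878; D_Mac = 5.52592 half-year periods = 2.76296 yrs; D_mod = 2.76296/(1+0.01) = 2.73561 yrs.
ΔP/P ≈ -D_mod · Δy = -2.73561 × (+0.019) = -0.051977 = -5.1977%.

-5.20%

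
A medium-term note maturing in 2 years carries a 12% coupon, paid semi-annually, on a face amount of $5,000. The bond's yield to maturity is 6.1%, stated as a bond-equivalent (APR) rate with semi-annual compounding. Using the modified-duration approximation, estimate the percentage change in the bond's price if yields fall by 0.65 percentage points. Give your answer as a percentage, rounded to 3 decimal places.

Periodic yield y = 0.0305. Modified duration first:
  t   CF        PV=CF/(1+0.0305)^t    t·PV
  1       300.00       291.1208       291.1208
  2       300.00       282.5044       565.0089
  3       300.00       274.1431       822.4292
  4     5,300.00     4,699.8488    18,799.3951
  Σ                  5,547.6171    20,477.9540
P = 5,547.6171; D_Mac = 3.69131 half-year periods = 1.84565 yrs; D_mod = 1.84565/(1+0.0305) = 1.79103 yrs.
ΔP/P ≈ -D_mod · Δy = -1.79103 × (-0.0065) = +0.011642 = +1.1642%.

+1.164%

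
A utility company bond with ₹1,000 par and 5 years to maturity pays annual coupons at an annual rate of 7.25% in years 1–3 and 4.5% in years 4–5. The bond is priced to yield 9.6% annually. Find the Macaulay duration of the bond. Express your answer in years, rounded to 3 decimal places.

4.328 years

Periodic yield y = 0.096. Discount each cash flow and weight by its year:
  t   CF        PV=CF/(1+0.096)^t    t·PV
  1        72.50        66.1496        66.1496
  2        72.50        60.3555       120.7110
  3        72.50        55.0689       165.2067
  4        45.00        31.1868       124.7471
  5     1,045.00       660.7901     3,303.9504
  Σ                    873.5509     3,780.7648
Price P = Σ PV = 873.5509.
Macaulay duration = Σ(t·PV) / P = 3,780.7648 / 873.5509 = 4.32804 years.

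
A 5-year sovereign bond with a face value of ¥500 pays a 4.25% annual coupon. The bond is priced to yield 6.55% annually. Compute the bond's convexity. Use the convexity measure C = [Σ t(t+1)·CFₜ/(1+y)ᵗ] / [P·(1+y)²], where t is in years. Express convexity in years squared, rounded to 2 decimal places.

23.53

With y = 0.0655:
  t   CF        PV=CF/(1+0.0655)^t    t·PV        t(t+1)·PV
  1        21.25        19.9437        19.9437          39.8874
  2        21.25        18.7177        37.4354         112.3061
  3        21.25        17.5670        52.7011         210.8045
  4        21.25        16.4871        65.9485         329.7426
  5       521.25       379.5586     1,897.7928      11,386.7570
  Σ                    452.2741     2,073.8215      12,079.4976
P = 452.2741.
Convexity = Σ t(t+1)·PV / [P·(1+y)²] = 12,079.4976 / (452.2741 × 1.135290) = 23.52557.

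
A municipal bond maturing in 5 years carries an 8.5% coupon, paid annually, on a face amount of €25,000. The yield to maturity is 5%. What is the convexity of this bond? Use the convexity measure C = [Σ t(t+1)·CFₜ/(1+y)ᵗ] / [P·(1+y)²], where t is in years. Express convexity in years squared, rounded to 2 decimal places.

With y = 0.05:
  t   CF        PV=CF/(1+0.05)^t    t·PV        t(t+1)·PV
  1     2,125.00     2,023.8095     2,023.8095       4,047.6190
  2     2,125.00     1,927.4376     3,854.8753      11,564.6259
  3     2,125.00     1,835.6549     5,506.9647      22,027.8588
  4     2,125.00     1,748.2428     6,992.9710      34,964.8552
  5    27,125.00    21,253.1473   106,265.7363     637,594.4180
  Σ                 28,788.2921   124,644.3569     710,199.3768
P = 28,788.2921.
Convexity = Σ t(t+1)·PV / [P·(1+y)²] = 710,199.3768 / (28,788.2921 × 1.102500) = 22.37617.

22.38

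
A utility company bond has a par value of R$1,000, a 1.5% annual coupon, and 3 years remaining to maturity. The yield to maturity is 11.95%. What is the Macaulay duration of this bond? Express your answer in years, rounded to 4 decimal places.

Periodic yield y = 0.1195. Discount each cash flow and weight by its year:
  t   CF        PV=CF/(1+0.1195)^t    t·PV
  1        15.00        13.3988        13.3988
  2        15.00        11.9686        23.9372
  3     1,015.00       723.4254     2,170.2762
  Σ                    748.7928     2,207.6122
Price P = Σ PV = 748.7928.
Macaulay duration = Σ(t·PV) / P = 2,207.6122 / 748.7928 = 2.94823 years.

2.9482 years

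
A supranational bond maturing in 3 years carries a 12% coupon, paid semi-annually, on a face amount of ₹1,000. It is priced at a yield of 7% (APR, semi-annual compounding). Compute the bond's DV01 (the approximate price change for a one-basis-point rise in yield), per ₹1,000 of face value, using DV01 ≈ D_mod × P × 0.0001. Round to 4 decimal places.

₹0.2883

Periodic yield y = 0.035.
  t   CF        PV=CF/(1+0.035)^t    t·PV
  1        60.00        57.9710        57.9710
  2        60.00        56.0106       112.0213
  3        60.00        54.1166       162.3497
  4        60.00        52.2865       209.1461
  5        60.00        50.5184       252.5920
  6     1,060.00       862.3107     5,173.8641
  Σ                  1,133.2138     5,967.9442
P = 1,133.2138; D_Mac = 5.26639 half-year periods = 2.63319 yrs; D_mod = 2.54415 yrs.
DV01 ≈ 2.54415 × 1,133.2138 × 0.0001 = 0.288306.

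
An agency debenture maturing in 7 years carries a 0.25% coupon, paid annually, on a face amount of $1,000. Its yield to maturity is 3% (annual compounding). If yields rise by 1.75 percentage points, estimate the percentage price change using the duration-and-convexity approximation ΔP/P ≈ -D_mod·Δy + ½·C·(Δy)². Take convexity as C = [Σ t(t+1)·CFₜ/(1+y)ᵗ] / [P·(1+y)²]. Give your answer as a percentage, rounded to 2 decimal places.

-10.99%

With y = 0.03:
  t   CF        PV=CF/(1+0.03)^t    t·PV        t(t+1)·PV
  1         2.50         2.4272         2.4272           4.8544
  2         2.50         2.3565         4.7130          14.1389
  3         2.50         2.2879         6.8636          27.4542
  4         2.50         2.2212         8.8849          44.4244
  5         2.50         2.1565        10.7826          64.6957
  6         2.50         2.0937        12.5623          87.9358
  7     1,002.50       815.1242     5,705.8697      45,646.9574
  Σ                    828.6672     5,752.1032      45,890.4609
P = 828.6672; D_Mac = 6.94139 yrs; D_mod = 6.73921 yrs; C = 52.19968.
Duration effect: -6.73921 × (+0.0175) = -0.117936
Convexity effect: 0.5 × 52.19968 × (0.0175)² = +0.0079931
ΔP/P ≈ -0.117936 + 0.0079931 = -0.109943 = -10.9943%.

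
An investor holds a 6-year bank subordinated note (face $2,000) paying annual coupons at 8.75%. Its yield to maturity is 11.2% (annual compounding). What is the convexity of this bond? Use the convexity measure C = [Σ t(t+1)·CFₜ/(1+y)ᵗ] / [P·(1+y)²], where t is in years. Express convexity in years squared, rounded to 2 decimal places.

With y = 0.112:
  t   CF        PV=CF/(1+0.112)^t    t·PV        t(t+1)·PV
  1       175.00       157.3741       157.3741         314.7482
  2       175.00       141.5235       283.0469         849.1408
  3       175.00       127.2693       381.8079       1,527.2317
  4       175.00       114.4508       457.8033       2,289.0164
  5       175.00       102.9234       514.6170       3,087.7019
  6     2,175.00     1,150.3514     6,902.1086      48,314.7602
  Σ                  1,793.8925     8,696.7578      56,382.5992
P = 1,793.8925.
Convexity = Σ t(t+1)·PV / [P·(1+y)²] = 56,382.5992 / (1,793.8925 × 1.236544) = 25.41787.

25.42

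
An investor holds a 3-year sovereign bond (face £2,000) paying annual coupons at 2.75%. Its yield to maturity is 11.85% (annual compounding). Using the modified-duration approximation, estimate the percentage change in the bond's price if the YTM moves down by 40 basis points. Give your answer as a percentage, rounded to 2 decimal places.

+1.04%

Periodic yield y = 0.1185. Modified duration first:
  t   CF        PV=CF/(1+0.1185)^t    t·PV
  1        55.00        49.1730        49.1730
  2        55.00        43.9633        87.9267
  3     2,055.00     1,468.6011     4,405.8034
  Σ                  1,561.7375     4,542.9031
P = 1,561.7375; D_Mac = 2.90888 yrs; D_mod = 2.90888/(1+0.1185) = 2.60070 yrs.
ΔP/P ≈ -D_mod · Δy = -2.60070 × (-0.004) = +0.010403 = +1.0403%.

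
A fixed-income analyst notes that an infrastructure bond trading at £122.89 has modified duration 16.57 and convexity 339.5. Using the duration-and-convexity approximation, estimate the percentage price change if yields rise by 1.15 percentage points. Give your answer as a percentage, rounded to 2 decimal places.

-16.81%

Duration effect: -D_mod·Δy = -16.57 × (+0.0115) = -0.190555
Convexity effect: ½·C·(Δy)² = 0.5 × 339.5 × (0.0115)² = +0.0224494375
ΔP/P ≈ -0.190555 + 0.0224494375 = -0.1681055625
= -16.81055625%.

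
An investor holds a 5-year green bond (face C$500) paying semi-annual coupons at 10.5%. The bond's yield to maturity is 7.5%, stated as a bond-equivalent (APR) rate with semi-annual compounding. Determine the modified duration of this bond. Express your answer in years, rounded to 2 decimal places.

Periodic yield y = 0.0375. First find Macaulay duration:
  t   CF        PV=CF/(1+0.0375)^t    t·PV
  1        26.25        25.3012        25.3012
  2        26.25        24.3867        48.7734
  3        26.25        23.5053        70.5158
  4        26.25        22.6557        90.6227
  5        26.25        21.8368       109.1839
  6        26.25        21.0475       126.2850
  7        26.25        20.2868       142.0073
  8        26.25        19.5535       156.4280
  9        26.25        18.8467       169.6207
  10      526.25       364.1758     3,641.7578
  Σ                    561.5959     4,580.4958
P = 561.5959; Macaulay duration = 4,580.4958 / 561.5959 = 8.15621 half-year periods = 4.07811 years.
Modified duration = D_Mac / (1 + y) = 4.07811 / 1.0375 = 3.93071 years.

3.93 years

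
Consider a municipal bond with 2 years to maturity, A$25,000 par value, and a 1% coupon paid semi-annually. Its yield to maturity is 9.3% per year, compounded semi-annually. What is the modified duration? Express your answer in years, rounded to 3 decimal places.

1.896 years

Periodic yield y = 0.0465. First find Macaulay duration:
  t   CF        PV=CF/(1+0.0465)^t    t·PV
  1       125.00       119.4458       119.4458
  2       125.00       114.1383       228.2767
  3       125.00       109.0667       327.2002
  4    25,125.00    20,948.3171    83,793.2685
  Σ                 21,290.9680    84,468.1911
P = 21,290.9680; Macaulay duration = 84,468.1911 / 21,290.9680 = 3.96733 half-year periods = 1.98366 years.
Modified duration = D_Mac / (1 + y) = 1.98366 / 1.0465 = 1.89552 years.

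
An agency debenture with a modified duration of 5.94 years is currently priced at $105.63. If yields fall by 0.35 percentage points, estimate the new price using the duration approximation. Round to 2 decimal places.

$107.83

Duration approximation: ΔP/P ≈ -D_mod · Δy = -5.94 × (-0.0035) = +0.020790.
New price ≈ 105.63 × (1 + 0.020790) = 107.8260477.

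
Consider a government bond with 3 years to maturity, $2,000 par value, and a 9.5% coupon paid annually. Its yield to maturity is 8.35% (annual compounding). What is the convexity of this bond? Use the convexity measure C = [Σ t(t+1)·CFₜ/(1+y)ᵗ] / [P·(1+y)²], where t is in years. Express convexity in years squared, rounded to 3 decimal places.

With y = 0.0835:
  t   CF        PV=CF/(1+0.0835)^t    t·PV        t(t+1)·PV
  1       190.00       175.3576       175.3576         350.7153
  2       190.00       161.8437       323.6874         971.0621
  3     2,190.00     1,721.6996     5,165.0987      20,660.3947
  Σ                  2,058.9009     5,664.1437      21,982.1721
P = 2,058.9009.
Convexity = Σ t(t+1)·PV / [P·(1+y)²] = 21,982.1721 / (2,058.9009 × 1.173972) = 9.09447.

9.094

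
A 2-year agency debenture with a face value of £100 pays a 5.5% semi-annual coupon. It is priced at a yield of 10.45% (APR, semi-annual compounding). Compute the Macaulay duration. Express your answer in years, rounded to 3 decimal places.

1.917 years

Periodic yield y = 0.05225. Discount each cash flow and weight by its period:
  t   CF        PV=CF/(1+0.05225)^t    t·PV
  1         2.75         2.6134         2.6134
  2         2.75         2.4837         4.9674
  3         2.75         2.3603         7.0810
  4       102.75        83.8120       335.2479
  Σ                     91.2694       349.9098
Price P = Σ PV = 91.2694.
Macaulay duration = Σ(t·PV) / P = 349.9098 / 91.2694 = 3.83381 half-year periods.
In years: 3.83381 / 2 = 1.91691 years.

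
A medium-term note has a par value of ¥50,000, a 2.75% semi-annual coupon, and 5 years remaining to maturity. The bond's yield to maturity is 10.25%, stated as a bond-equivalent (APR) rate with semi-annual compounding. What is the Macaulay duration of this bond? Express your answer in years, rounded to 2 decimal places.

Periodic yield y = 0.05125. Discount each cash flow and weight by its period:
  t   CF        PV=CF/(1+0.05125)^t    t·PV
  1       687.50       653.9834       653.9834
  2       687.50       622.1007     1,244.2014
  3       687.50       591.7724     1,775.3171
  4       687.50       562.9226     2,251.6903
  5       687.50       535.4793     2,677.3963
  6       687.50       509.3739     3,056.2431
  7       687.50       484.5411     3,391.7879
  8       687.50       460.9190     3,687.3522
  9       687.50       438.4485     3,946.0368
  10   50,687.50    30,749.6929   307,496.9295
  Σ                 35,609.2337   330,180.9379
Price P = Σ PV = 35,609.2337.
Macaulay duration = Σ(t·PV) / P = 330,180.9379 / 35,609.2337 = 9.27234 half-year periods.
In years: 9.27234 / 2 = 4.63617 years.

4.64 years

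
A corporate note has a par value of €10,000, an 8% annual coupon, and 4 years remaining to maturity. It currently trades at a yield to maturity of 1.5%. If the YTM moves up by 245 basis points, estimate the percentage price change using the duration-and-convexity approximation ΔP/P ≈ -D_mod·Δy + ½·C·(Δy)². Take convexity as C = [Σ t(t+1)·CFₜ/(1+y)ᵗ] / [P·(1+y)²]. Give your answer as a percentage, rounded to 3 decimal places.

With y = 0.015:
  t   CF        PV=CF/(1+0.015)^t    t·PV        t(t+1)·PV
  1       800.00       788.1773       788.1773       1,576.3547
  2       800.00       776.5294     1,553.0588       4,659.1764
  3       800.00       765.0536     2,295.1608       9,180.6431
  4    10,800.00    10,175.5897    40,702.3587     203,511.7937
  Σ                 12,505.3500    45,338.7557     218,927.9680
P = 12,505.3500; D_Mac = 3.62555 yrs; D_mod = 3.57197 yrs; C = 16.99313.
Duration effect: -3.57197 × (+0.0245) = -0.087513
Convexity effect: 0.5 × 16.99313 × (0.0245)² = +0.0051001
ΔP/P ≈ -0.087513 + 0.0051001 = -0.082413 = -8.2413%.

-8.241%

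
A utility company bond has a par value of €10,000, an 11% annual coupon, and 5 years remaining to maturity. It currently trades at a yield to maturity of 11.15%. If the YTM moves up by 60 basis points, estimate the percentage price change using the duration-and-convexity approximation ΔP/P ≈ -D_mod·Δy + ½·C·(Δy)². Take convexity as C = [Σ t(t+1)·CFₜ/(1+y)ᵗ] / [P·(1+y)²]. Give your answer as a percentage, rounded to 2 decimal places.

With y = 0.1115:
  t   CF        PV=CF/(1+0.1115)^t    t·PV        t(t+1)·PV
  1     1,100.00       989.6536       989.6536       1,979.3072
  2     1,100.00       890.3766     1,780.7533       5,342.2598
  3     1,100.00       801.0586     2,403.1758       9,612.7031
  4     1,100.00       720.7005     2,882.8020      14,414.0098
  5    11,100.00     6,542.9808    32,714.9038     196,289.4230
  Σ                  9,944.7701    40,771.2884     227,637.7029
P = 9,944.7701; D_Mac = 4.09977 yrs; D_mod = 3.68850 yrs; C = 18.52808.
Duration effect: -3.68850 × (+0.006) = -0.022131
Convexity effect: 0.5 × 18.52808 × (0.006)² = +0.0003335
ΔP/P ≈ -0.022131 + 0.0003335 = -0.021798 = -2.1798%.

-2.18%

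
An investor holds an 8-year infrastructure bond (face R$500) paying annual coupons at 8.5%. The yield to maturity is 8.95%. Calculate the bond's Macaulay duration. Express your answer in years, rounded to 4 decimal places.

6.0923 years

Periodic yield y = 0.0895. Discount each cash flow and weight by its year:
  t   CF        PV=CF/(1+0.0895)^t    t·PV
  1        42.50        39.0087        39.0087
  2        42.50        35.8042        71.6085
  3        42.50        32.8630        98.5890
  4        42.50        30.1634       120.6535
  5        42.50        27.6855       138.4276
  6        42.50        25.4112       152.4673
  7        42.50        23.3237       163.2662
  8       542.50       273.2637     2,186.1092
  Σ                    487.5235     2,970.1301
Price P = Σ PV = 487.5235.
Macaulay duration = Σ(t·PV) / P = 2,970.1301 / 487.5235 = 6.09228 years.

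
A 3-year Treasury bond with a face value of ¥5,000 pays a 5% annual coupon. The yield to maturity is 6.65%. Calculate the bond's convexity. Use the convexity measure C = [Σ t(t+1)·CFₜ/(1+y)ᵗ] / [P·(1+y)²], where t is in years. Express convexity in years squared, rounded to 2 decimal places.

9.88

With y = 0.0665:
  t   CF        PV=CF/(1+0.0665)^t    t·PV        t(t+1)·PV
  1       250.00       234.4116       234.4116         468.8233
  2       250.00       219.7952       439.5905       1,318.7715
  3     5,250.00     4,327.8951    12,983.6852      51,934.7410
  Σ                  4,782.1020    13,657.6874      53,722.3357
P = 4,782.1020.
Convexity = Σ t(t+1)·PV / [P·(1+y)²] = 53,722.3357 / (4,782.1020 × 1.137422) = 9.87676.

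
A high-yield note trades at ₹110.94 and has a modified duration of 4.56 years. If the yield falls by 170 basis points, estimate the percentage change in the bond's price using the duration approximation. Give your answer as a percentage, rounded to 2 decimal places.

+7.75%

Duration approximation: ΔP/P ≈ -D_mod · Δy = -4.56 × (-0.017) = +0.077520.
As a percentage: +7.7520%.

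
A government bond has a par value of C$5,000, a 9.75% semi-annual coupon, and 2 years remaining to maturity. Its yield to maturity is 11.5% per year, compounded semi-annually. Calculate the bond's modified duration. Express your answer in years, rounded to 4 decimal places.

Periodic yield y = 0.0575. First find Macaulay duration:
  t   CF        PV=CF/(1+0.0575)^t    t·PV
  1       243.75       230.4965       230.4965
  2       243.75       217.9635       435.9271
  3       243.75       206.1121       618.3363
  4     5,243.75     4,192.9576    16,771.8305
  Σ                  4,847.5297    18,056.5904
P = 4,847.5297; Macaulay duration = 18,056.5904 / 4,847.5297 = 3.72491 half-year periods = 1.86245 years.
Modified duration = D_Mac / (1 + y) = 1.86245 / 1.0575 = 1.76118 years.

1.7612 years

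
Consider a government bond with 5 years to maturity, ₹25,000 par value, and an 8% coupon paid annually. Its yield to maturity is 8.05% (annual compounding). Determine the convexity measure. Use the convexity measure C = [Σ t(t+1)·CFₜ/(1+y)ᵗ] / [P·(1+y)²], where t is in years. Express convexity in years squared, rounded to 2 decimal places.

With y = 0.0805:
  t   CF        PV=CF/(1+0.0805)^t    t·PV        t(t+1)·PV
  1     2,000.00     1,850.9949     1,850.9949       3,701.9898
  2     2,000.00     1,713.0911     3,426.1822      10,278.5465
  3     2,000.00     1,585.4614     4,756.3843      19,025.5372
  4     2,000.00     1,467.3405     5,869.3621      29,346.8104
  5    27,000.00    18,333.2689    91,666.3444     549,998.0665
  Σ                 24,950.1568   107,569.2679     612,350.9504
P = 24,950.1568.
Convexity = Σ t(t+1)·PV / [P·(1+y)²] = 612,350.9504 / (24,950.1568 × 1.167480) = 21.02217.

21.02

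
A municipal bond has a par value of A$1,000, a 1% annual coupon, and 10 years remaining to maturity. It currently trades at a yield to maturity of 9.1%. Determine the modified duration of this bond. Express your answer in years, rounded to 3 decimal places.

Periodic yield y = 0.091. First find Macaulay duration:
  t   CF        PV=CF/(1+0.091)^t    t·PV
  1        10.00         9.1659         9.1659
  2        10.00         8.4014        16.8028
  3        10.00         7.7006        23.1019
  4        10.00         7.0583        28.2333
  5        10.00         6.4696        32.3479
  6        10.00         5.9300        35.5797
  7        10.00         5.4353        38.0474
  8        10.00         4.9820        39.8558
  9        10.00         4.5664        41.0979
  10    1,010.00       422.7405     4,227.4051
  Σ                    482.4500     4,491.6377
P = 482.4500; Macaulay duration = 4,491.6377 / 482.4500 = 9.31006 years.
Modified duration = D_Mac / (1 + y) = 9.31006 / 1.091 = 8.53351 years.

8.534 years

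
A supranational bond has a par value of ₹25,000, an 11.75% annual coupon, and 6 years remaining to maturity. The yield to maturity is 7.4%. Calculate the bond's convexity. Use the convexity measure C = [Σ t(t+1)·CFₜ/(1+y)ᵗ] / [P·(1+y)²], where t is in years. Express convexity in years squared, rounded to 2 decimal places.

26.47

With y = 0.074:
  t   CF        PV=CF/(1+0.074)^t    t·PV        t(t+1)·PV
  1     2,937.50     2,735.1024     2,735.1024       5,470.2048
  2     2,937.50     2,546.6503     5,093.3006      15,279.9018
  3     2,937.50     2,371.1828     7,113.5483      28,454.1933
  4     2,937.50     2,207.8052     8,831.2208      44,156.1038
  5     2,937.50     2,055.6845    10,278.4227      61,670.5360
  6    27,937.50    18,203.7915   109,222.7489     764,559.2425
  Σ                 30,120.2167   143,274.3437     919,590.1822
P = 30,120.2167.
Convexity = Σ t(t+1)·PV / [P·(1+y)²] = 919,590.1822 / (30,120.2167 × 1.153476) = 26.46840.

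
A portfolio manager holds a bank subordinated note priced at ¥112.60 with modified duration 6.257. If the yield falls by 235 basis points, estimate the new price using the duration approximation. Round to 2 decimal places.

Duration approximation: ΔP/P ≈ -D_mod · Δy = -6.257 × (-0.0235) = +0.1470395.
New price ≈ 112.60 × (1 + 0.1470395) = 129.1566477.

¥129.16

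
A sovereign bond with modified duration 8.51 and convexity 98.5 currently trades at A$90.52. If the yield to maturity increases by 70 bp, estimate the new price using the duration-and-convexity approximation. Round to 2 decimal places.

A$85.35

Duration effect: -D_mod·Δy = -8.51 × (+0.007) = -0.059570
Convexity effect: ½·C·(Δy)² = 0.5 × 98.5 × (0.007)² = +0.00241325
ΔP/P ≈ -0.059570 + 0.00241325 = -0.05715675
New price ≈ 90.52 × (1 - 0.05715675) = 85.34617099.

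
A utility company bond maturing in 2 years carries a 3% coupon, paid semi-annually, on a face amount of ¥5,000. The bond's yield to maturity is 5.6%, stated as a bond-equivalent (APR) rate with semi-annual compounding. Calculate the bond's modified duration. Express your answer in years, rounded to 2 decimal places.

1.90 years

Periodic yield y = 0.028. First find Macaulay duration:
  t   CF        PV=CF/(1+0.028)^t    t·PV
  1        75.00        72.9572        72.9572
  2        75.00        70.9700       141.9401
  3        75.00        69.0370       207.1110
  4     5,075.00     4,544.2644    18,177.0574
  Σ                  4,757.2286    18,599.0657
P = 4,757.2286; Macaulay duration = 18,599.0657 / 4,757.2286 = 3.90964 half-year periods = 1.95482 years.
Modified duration = D_Mac / (1 + y) = 1.95482 / 1.028 = 1.90158 years.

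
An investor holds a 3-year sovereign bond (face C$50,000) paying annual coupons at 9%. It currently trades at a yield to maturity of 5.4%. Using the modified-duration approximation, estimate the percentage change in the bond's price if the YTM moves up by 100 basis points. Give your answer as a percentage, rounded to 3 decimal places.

Periodic yield y = 0.054. Modified duration first:
  t   CF        PV=CF/(1+0.054)^t    t·PV
  1     4,500.00     4,269.4497     4,269.4497
  2     4,500.00     4,050.7113     8,101.4226
  3    54,500.00    46,545.1752   139,635.5257
  Σ                 54,865.3363   152,006.3980
P = 54,865.3363; D_Mac = 2.77054 yrs; D_mod = 2.77054/(1+0.054) = 2.62859 yrs.
ΔP/P ≈ -D_mod · Δy = -2.62859 × (+0.01) = -0.026286 = -2.6286%.

-2.629%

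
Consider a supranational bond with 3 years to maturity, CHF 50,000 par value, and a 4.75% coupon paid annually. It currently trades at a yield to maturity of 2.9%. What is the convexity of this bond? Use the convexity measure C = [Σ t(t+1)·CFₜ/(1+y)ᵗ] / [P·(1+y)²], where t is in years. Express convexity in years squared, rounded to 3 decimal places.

With y = 0.029:
  t   CF        PV=CF/(1+0.029)^t    t·PV        t(t+1)·PV
  1     2,375.00     2,308.0661     2,308.0661       4,616.1322
  2     2,375.00     2,243.0185     4,486.0371      13,458.1113
  3    52,375.00    48,070.4195   144,211.2584     576,845.0334
  Σ                 52,621.5041   151,005.3615     594,919.2768
P = 52,621.5041.
Convexity = Σ t(t+1)·PV / [P·(1+y)²] = 594,919.2768 / (52,621.5041 × 1.058841) = 10.67736.

10.677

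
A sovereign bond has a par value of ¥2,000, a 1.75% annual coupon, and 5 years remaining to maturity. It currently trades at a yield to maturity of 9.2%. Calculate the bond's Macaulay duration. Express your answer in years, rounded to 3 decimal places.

Periodic yield y = 0.092. Discount each cash flow and weight by its year:
  t   CF        PV=CF/(1+0.092)^t    t·PV
  1        35.00        32.0513        32.0513
  2        35.00        29.3510        58.7020
  3        35.00        26.8782        80.6346
  4        35.00        24.6137        98.4549
  5     2,035.00     1,310.5428     6,552.7142
  Σ                  1,423.4370     6,822.5570
Price P = Σ PV = 1,423.4370.
Macaulay duration = Σ(t·PV) / P = 6,822.5570 / 1,423.4370 = 4.79302 years.

4.793 years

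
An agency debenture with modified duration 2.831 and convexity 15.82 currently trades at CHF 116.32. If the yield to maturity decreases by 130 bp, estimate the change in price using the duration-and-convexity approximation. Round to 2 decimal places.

+CHF 4.44

Duration effect: -D_mod·Δy = -2.831 × (-0.013) = +0.036803
Convexity effect: ½·C·(Δy)² = 0.5 × 15.82 × (-0.013)² = +0.00133679
ΔP/P ≈ +0.036803 + 0.00133679 = +0.03813979
ΔP ≈ 116.32 × (+0.03813979) = +4.4364203728.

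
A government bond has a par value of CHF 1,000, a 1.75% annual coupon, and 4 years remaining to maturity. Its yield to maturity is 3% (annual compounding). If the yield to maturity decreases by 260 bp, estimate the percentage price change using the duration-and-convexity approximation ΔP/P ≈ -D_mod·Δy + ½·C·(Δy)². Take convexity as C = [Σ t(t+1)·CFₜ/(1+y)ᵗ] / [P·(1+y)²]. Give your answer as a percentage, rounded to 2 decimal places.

With y = 0.03:
  t   CF        PV=CF/(1+0.03)^t    t·PV        t(t+1)·PV
  1        17.50        16.9903        16.9903          33.9806
  2        17.50        16.4954        32.9909          98.9726
  3        17.50        16.0150        48.0449         192.1797
  4     1,017.50       904.0356     3,616.1423      18,080.7114
  Σ                    953.5363     3,714.1684      18,405.8443
P = 953.5363; D_Mac = 3.89515 yrs; D_mod = 3.78170 yrs; C = 18.19467.
Duration effect: -3.78170 × (-0.026) = +0.098324
Convexity effect: 0.5 × 18.19467 × (-0.026)² = +0.0061498
ΔP/P ≈ +0.098324 + 0.0061498 = +0.104474 = +10.4474%.

+10.45%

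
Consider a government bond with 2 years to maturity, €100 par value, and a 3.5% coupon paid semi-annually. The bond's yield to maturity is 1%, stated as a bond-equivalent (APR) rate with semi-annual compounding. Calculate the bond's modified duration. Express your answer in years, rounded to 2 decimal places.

Periodic yield y = 0.005. First find Macaulay duration:
  t   CF        PV=CF/(1+0.005)^t    t·PV
  1         1.75         1.7413         1.7413
  2         1.75         1.7326         3.4653
  3         1.75         1.7240         5.1720
  4       101.75        99.7402       398.9607
  Σ                    104.9381       409.3393
P = 104.9381; Macaulay duration = 409.3393 / 104.9381 = 3.90077 half-year periods = 1.95038 years.
Modified duration = D_Mac / (1 + y) = 1.95038 / 1.005 = 1.94068 years.

1.94 years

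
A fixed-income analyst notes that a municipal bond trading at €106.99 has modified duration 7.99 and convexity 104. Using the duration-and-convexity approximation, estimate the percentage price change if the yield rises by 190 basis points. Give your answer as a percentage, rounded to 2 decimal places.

Duration effect: -D_mod·Δy = -7.99 × (+0.019) = -0.151810
Convexity effect: ½·C·(Δy)² = 0.5 × 104 × (0.019)² = +0.0187720
ΔP/P ≈ -0.151810 + 0.0187720 = -0.133038
= -13.3038%.

-13.30%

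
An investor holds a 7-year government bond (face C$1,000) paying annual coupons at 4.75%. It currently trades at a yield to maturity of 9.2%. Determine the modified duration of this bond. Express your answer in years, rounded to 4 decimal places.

5.4734 years

Periodic yield y = 0.092. First find Macaulay duration:
  t   CF        PV=CF/(1+0.092)^t    t·PV
  1        47.50        43.4982        43.4982
  2        47.50        39.8335        79.6670
  3        47.50        36.4776       109.4327
  4        47.50        33.4044       133.6174
  5        47.50        30.5901       152.9503
  6        47.50        28.0129       168.0773
  7     1,047.50       565.7122     3,959.9856
  Σ                    777.5287     4,647.2284
P = 777.5287; Macaulay duration = 4,647.2284 / 777.5287 = 5.97692 years.
Modified duration = D_Mac / (1 + y) = 5.97692 / 1.092 = 5.47337 years.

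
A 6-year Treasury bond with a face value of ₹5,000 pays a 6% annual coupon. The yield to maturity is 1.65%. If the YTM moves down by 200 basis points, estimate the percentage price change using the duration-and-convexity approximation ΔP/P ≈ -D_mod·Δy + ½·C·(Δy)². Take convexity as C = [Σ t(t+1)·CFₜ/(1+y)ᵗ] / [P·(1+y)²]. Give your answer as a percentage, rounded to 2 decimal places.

+11.13%

With y = 0.0165:
  t   CF        PV=CF/(1+0.0165)^t    t·PV        t(t+1)·PV
  1       300.00       295.1303       295.1303         590.2607
  2       300.00       290.3397       580.6795       1,742.0385
  3       300.00       285.6269       856.8807       3,427.5228
  4       300.00       280.9906     1,123.9622       5,619.8111
  5       300.00       276.4295     1,382.1473       8,292.8841
  6     5,300.00     4,804.3161    28,825.8964     201,781.2751
  Σ                  6,232.8331    33,064.6965     221,453.7923
P = 6,232.8331; D_Mac = 5.30492 yrs; D_mod = 5.21881 yrs; C = 34.38609.
Duration effect: -5.21881 × (-0.02) = +0.104376
Convexity effect: 0.5 × 34.38609 × (-0.02)² = +0.0068772
ΔP/P ≈ +0.104376 + 0.0068772 = +0.111253 = +11.1253%.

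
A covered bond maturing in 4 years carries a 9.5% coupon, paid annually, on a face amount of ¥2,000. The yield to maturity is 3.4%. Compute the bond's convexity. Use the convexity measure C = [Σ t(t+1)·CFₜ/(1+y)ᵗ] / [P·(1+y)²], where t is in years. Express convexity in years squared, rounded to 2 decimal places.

With y = 0.034:
  t   CF        PV=CF/(1+0.034)^t    t·PV        t(t+1)·PV
  1       190.00       183.7524       183.7524         367.5048
  2       190.00       177.7103       355.4205       1,066.2616
  3       190.00       171.8668       515.6004       2,062.4016
  4     2,190.00     1,915.8520     7,663.4081      38,317.0403
  Σ                  2,449.1815     8,718.1814      41,813.2083
P = 2,449.1815.
Convexity = Σ t(t+1)·PV / [P·(1+y)²] = 41,813.2083 / (2,449.1815 × 1.069156) = 15.96803.

15.97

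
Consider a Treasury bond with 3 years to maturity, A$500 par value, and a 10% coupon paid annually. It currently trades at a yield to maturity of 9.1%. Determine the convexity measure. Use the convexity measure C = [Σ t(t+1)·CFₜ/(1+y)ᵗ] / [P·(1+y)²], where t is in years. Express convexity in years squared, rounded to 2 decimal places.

With y = 0.091:
  t   CF        PV=CF/(1+0.091)^t    t·PV        t(t+1)·PV
  1        50.00        45.8295        45.8295          91.6590
  2        50.00        42.0069        84.0138         252.0413
  3       550.00       423.5342     1,270.6025       5,082.4098
  Σ                    511.3706     1,400.4458       5,426.1102
P = 511.3706.
Convexity = Σ t(t+1)·PV / [P·(1+y)²] = 5,426.1102 / (511.3706 × 1.190281) = 8.91463.

8.91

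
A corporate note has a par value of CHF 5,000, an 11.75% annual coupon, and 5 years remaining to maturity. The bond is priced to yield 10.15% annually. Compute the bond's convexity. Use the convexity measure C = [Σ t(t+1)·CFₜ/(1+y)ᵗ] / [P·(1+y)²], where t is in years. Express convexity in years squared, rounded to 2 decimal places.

With y = 0.1015:
  t   CF        PV=CF/(1+0.1015)^t    t·PV        t(t+1)·PV
  1       587.50       533.3636       533.3636       1,066.7272
  2       587.50       484.2157       968.4314       2,905.2942
  3       587.50       439.5966     1,318.7899       5,275.1597
  4       587.50       399.0891     1,596.3564       7,981.7820
  5     5,587.50     3,445.8394    17,229.1969     103,375.1811
  Σ                  5,302.1044    21,646.1382     120,604.1442
P = 5,302.1044.
Convexity = Σ t(t+1)·PV / [P·(1+y)²] = 120,604.1442 / (5,302.1044 × 1.213302) = 18.74757.

18.75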